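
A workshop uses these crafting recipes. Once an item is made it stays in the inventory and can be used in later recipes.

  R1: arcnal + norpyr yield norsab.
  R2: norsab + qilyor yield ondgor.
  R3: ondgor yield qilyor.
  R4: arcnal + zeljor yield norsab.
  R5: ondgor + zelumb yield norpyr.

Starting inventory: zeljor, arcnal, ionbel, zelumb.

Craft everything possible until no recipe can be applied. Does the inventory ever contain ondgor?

ondgor would need norsab and qilyor (R2), but qilyor is never obtained.

No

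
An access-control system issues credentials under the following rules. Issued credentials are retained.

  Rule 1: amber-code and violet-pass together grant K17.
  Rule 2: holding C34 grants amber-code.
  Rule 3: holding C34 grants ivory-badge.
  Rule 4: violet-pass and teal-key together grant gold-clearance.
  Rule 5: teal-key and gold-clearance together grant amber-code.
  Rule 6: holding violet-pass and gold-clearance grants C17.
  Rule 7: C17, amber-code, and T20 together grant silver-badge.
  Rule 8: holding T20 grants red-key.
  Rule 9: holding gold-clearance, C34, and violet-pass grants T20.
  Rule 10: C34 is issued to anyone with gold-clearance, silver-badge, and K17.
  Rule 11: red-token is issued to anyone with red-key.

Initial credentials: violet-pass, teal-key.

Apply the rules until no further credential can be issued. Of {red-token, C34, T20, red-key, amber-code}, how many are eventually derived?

1

Holding violet-pass and teal-key grants gold-clearance (Rule 4).
Holding teal-key and gold-clearance grants amber-code (Rule 5).
red-token would need red-key (Rule 11), but red-key is never granted.
C34 would need gold-clearance, silver-badge, and K17 (Rule 10), but silver-badge is never granted.
T20 would need gold-clearance, C34, and violet-pass (Rule 9), but C34 is never granted.
red-key would need T20 (Rule 8), but T20 is never granted.
amber-code: reached.
Reached: amber-code — 1 of the 5.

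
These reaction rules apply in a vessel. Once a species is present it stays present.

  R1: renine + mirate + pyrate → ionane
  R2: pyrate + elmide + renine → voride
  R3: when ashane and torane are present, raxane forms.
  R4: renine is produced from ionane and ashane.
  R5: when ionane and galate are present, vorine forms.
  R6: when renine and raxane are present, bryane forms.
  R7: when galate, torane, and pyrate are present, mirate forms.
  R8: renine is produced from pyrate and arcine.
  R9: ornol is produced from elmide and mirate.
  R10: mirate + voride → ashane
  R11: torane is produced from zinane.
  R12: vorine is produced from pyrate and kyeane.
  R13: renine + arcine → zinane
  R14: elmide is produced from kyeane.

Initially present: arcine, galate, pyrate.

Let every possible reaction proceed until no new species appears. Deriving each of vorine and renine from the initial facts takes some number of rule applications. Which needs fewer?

renine: pyrate and arcine present → renine forms (R8). [1 rule application]
vorine: pyrate and arcine present → renine forms (R8). renine and arcine present → zinane forms (R13). zinane present → torane forms (R11). galate, torane, and pyrate present → mirate forms (R7). renine, mirate, and pyrate present → ionane forms (R1). ionane and galate present → vorine forms (R5). [6 rule applications]
renine needs fewer.

renine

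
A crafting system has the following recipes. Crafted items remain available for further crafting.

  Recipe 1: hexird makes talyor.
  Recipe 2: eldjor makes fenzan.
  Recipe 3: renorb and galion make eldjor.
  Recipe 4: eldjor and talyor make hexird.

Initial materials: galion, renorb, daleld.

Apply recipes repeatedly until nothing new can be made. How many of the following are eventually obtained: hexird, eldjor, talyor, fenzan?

2

renorb and galion → eldjor (Recipe 3).
Using Recipe 2, eldjor makes fenzan.
hexird would need eldjor and talyor (Recipe 4), but talyor is never obtained.
eldjor: reached.
talyor would need hexird (Recipe 1), but hexird is never obtained.
fenzan: reached.
Reached: eldjor and fenzan — 2 of the 4.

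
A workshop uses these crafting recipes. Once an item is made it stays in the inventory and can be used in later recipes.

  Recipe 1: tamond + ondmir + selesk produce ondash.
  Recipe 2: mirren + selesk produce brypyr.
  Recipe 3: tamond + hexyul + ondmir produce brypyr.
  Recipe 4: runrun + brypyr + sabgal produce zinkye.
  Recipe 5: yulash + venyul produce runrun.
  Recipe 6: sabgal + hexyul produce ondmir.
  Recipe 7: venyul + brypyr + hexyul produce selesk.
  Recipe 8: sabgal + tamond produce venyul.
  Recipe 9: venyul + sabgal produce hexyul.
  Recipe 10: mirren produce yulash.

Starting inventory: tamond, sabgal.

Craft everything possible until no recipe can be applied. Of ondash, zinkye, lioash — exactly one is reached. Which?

Using Recipe 8, sabgal and tamond make venyul.
venyul + sabgal → hexyul (Recipe 9).
Using Recipe 6, sabgal and hexyul make ondmir.
Using Recipe 3, tamond, hexyul, and ondmir make brypyr.
Using Recipe 7, venyul, brypyr, and hexyul make selesk.
Using Recipe 1, tamond, ondmir, and selesk make ondash.
No rule produces lioash, and it is not given. zinkye would need runrun, brypyr, and sabgal (Recipe 4), but runrun is never obtained.

ondash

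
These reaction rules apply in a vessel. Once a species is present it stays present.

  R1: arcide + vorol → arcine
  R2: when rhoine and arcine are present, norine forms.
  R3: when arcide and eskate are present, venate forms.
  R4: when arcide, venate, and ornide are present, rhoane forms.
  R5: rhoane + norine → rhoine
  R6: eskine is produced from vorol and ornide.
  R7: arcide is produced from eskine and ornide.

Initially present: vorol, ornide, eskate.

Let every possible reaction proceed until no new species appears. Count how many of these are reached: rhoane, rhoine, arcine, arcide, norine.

vorol and ornide present → eskine forms (R6).
eskine and ornide present → arcide forms (R7).
arcide and vorol present → arcine forms (R1).
arcide and eskate present → venate forms (R3).
arcide, venate, and ornide present → rhoane forms (R4).
rhoane: reached.
rhoine would need rhoane and norine (R5), but norine never forms.
arcine: reached.
arcide: reached.
norine would need rhoine and arcine (R2), but rhoine never forms.
Reached: rhoane, arcine, and arcide — 3 of the 5.

3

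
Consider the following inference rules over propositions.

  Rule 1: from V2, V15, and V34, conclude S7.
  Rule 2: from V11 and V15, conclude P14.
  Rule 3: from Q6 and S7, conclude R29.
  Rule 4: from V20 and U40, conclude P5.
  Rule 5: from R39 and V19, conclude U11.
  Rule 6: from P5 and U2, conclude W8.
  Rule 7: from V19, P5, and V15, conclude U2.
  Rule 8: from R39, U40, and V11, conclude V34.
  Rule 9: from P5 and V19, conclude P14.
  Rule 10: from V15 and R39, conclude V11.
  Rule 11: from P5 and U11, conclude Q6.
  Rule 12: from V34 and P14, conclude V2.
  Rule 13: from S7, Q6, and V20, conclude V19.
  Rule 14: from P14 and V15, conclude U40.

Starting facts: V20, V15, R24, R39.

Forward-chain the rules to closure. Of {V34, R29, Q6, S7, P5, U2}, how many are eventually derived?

V15 and R39 hold, so V11 follows (Rule 10).
V11 and V15 hold, so P14 follows (Rule 2).
From P14 and V15, Rule 14 gives U40.
R39, U40, and V11 hold, so V34 follows (Rule 8).
V20 and U40 hold, so P5 follows (Rule 4).
V34 and P14 hold, so V2 follows (Rule 12).
From V2, V15, and V34, Rule 1 gives S7.
V34: reached.
R29 would need Q6 and S7 (Rule 3), but Q6 is never established.
Q6 would need P5 and U11 (Rule 11), but U11 is never established.
S7: reached.
P5: reached.
U2 would need V19, P5, and V15 (Rule 7), but V19 is never established.
Reached: V34, S7, and P5 — 3 of the 6.

3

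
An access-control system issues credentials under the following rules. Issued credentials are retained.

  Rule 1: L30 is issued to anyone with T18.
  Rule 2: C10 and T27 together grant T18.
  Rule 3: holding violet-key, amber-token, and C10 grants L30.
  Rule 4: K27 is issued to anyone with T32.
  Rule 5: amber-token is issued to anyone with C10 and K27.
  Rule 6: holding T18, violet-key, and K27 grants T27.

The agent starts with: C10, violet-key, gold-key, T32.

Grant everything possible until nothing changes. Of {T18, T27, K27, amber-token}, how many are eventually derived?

Holding T32 grants K27 (Rule 4).
Holding C10 and K27 grants amber-token (Rule 5).
T18 would need C10 and T27 (Rule 2), but T27 is never granted.
T27 would need T18, violet-key, and K27 (Rule 6), but T18 is never granted.
K27: reached.
amber-token: reached.
Reached: K27 and amber-token — 2 of the 4.

2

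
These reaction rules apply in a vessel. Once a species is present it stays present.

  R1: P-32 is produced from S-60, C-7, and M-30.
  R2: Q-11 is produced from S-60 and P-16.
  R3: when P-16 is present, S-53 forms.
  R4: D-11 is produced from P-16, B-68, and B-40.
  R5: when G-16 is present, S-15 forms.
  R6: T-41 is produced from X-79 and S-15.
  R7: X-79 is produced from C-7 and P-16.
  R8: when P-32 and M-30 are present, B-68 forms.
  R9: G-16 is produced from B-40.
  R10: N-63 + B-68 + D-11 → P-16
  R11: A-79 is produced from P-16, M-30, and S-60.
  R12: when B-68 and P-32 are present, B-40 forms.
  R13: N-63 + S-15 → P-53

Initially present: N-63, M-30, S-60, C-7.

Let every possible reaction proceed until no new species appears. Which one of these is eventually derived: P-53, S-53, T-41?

P-53

S-60, C-7, and M-30 present → P-32 forms (R1).
P-32 and M-30 present → B-68 forms (R8).
B-68 and P-32 present → B-40 forms (R12).
B-40 present → G-16 forms (R9).
G-16 present → S-15 forms (R5).
N-63 and S-15 present → P-53 forms (R13).
S-53 would need P-16 (R3), but P-16 never forms. T-41 would need X-79 and S-15 (R6), but X-79 never forms.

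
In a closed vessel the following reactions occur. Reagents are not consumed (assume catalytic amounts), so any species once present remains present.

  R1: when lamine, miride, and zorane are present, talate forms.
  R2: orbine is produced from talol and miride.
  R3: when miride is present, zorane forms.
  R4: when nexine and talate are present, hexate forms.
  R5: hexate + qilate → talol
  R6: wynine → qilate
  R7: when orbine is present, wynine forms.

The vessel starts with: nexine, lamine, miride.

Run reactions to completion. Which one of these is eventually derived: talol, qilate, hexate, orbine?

miride present → zorane forms (R3).
lamine, miride, and zorane present → talate forms (R1).
nexine and talate present → hexate forms (R4).
orbine would need talol and miride (R2), but talol never forms. talol would need hexate and qilate (R5), but qilate never forms. qilate would need wynine (R6), but wynine never forms.

hexate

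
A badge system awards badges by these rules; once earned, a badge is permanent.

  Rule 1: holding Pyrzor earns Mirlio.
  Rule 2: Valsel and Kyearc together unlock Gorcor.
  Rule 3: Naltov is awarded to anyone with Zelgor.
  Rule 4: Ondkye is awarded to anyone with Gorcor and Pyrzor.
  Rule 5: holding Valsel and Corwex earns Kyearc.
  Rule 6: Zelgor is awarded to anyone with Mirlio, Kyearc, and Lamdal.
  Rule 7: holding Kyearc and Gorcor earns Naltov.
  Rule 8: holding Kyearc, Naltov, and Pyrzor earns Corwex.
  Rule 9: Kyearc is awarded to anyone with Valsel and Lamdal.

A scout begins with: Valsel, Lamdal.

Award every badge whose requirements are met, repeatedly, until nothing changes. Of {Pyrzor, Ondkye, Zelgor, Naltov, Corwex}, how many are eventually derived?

With Valsel and Lamdal, Kyearc is earned (Rule 9).
With Valsel and Kyearc, Gorcor is earned (Rule 2).
With Kyearc and Gorcor, Naltov is earned (Rule 7).
No rule produces Pyrzor, and it is not given.
Ondkye would need Gorcor and Pyrzor (Rule 4), but Pyrzor is never earned.
Zelgor would need Mirlio, Kyearc, and Lamdal (Rule 6), but Mirlio is never earned.
Naltov: reached.
Corwex would need Kyearc, Naltov, and Pyrzor (Rule 8), but Pyrzor is never earned.
Reached: Naltov — 1 of the 5.

1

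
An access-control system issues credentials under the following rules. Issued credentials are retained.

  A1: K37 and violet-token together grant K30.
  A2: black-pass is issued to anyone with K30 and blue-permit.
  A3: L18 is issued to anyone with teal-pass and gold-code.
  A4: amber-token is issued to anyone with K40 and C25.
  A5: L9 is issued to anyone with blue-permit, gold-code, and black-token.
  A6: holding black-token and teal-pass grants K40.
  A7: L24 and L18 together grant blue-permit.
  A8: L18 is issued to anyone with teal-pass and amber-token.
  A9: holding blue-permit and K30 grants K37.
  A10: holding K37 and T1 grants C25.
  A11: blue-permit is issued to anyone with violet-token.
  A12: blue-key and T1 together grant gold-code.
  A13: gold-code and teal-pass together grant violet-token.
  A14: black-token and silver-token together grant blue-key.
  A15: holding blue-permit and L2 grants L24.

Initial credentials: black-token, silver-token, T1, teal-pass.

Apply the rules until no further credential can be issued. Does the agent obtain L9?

Yes

Holding black-token and silver-token grants blue-key (A14).
Holding blue-key and T1 grants gold-code (A12).
Holding gold-code and teal-pass grants violet-token (A13).
Holding violet-token grants blue-permit (A11).
Holding blue-permit, gold-code, and black-token grants L9 (A5).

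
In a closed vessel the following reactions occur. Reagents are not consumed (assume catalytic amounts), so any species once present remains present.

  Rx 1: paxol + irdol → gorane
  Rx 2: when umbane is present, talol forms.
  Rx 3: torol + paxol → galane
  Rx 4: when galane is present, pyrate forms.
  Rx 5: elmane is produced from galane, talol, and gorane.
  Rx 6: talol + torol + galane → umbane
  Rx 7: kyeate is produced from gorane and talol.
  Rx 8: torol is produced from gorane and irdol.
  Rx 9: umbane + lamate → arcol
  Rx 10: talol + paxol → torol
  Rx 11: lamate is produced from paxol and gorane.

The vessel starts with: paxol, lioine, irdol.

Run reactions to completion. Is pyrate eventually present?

Yes

paxol and irdol present → gorane forms (Rx 1).
gorane and irdol present → torol forms (Rx 8).
torol and paxol present → galane forms (Rx 3).
galane present → pyrate forms (Rx 4).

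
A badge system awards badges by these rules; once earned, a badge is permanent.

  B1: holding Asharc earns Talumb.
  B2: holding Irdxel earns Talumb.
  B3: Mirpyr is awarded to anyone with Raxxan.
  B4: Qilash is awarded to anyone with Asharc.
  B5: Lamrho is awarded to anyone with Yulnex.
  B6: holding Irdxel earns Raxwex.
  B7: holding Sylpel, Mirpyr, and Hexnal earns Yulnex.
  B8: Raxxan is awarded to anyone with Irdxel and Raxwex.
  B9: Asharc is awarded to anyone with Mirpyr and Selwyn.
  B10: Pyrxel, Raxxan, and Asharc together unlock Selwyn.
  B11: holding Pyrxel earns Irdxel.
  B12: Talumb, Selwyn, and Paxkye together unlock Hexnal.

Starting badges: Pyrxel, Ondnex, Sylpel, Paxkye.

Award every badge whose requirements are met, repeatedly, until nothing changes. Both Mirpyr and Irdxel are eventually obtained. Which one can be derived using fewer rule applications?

Irdxel

Irdxel: With Pyrxel, Irdxel is earned (B11). [1 rule application]
Mirpyr: With Pyrxel, Irdxel is earned (B11). With Irdxel, Raxwex is earned (B6). With Irdxel and Raxwex, Raxxan is earned (B8). With Raxxan, Mirpyr is earned (B3). [4 rule applications]
Irdxel needs fewer.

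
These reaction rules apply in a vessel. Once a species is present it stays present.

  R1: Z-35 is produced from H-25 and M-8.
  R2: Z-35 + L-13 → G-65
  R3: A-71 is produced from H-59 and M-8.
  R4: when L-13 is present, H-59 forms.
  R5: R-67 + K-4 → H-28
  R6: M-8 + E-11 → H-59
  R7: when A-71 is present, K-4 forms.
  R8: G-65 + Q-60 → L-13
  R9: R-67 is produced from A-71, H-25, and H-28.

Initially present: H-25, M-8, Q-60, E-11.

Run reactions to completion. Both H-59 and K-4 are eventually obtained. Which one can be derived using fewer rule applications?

H-59

H-59: M-8 and E-11 present → H-59 forms (R6). [1 rule application]
K-4: M-8 and E-11 present → H-59 forms (R6). H-59 and M-8 present → A-71 forms (R3). A-71 present → K-4 forms (R7). [3 rule applications]
H-59 needs fewer.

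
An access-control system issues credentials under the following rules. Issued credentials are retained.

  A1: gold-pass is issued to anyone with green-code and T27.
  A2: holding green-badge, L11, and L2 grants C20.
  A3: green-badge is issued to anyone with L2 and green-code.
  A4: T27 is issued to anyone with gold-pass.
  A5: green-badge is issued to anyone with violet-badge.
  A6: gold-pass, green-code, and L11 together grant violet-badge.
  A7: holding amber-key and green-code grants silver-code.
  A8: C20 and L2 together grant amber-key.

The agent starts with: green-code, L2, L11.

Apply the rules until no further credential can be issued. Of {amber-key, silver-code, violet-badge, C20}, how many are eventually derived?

3

Holding L2 and green-code grants green-badge (A3).
Holding green-badge, L11, and L2 grants C20 (A2).
Holding C20 and L2 grants amber-key (A8).
Holding amber-key and green-code grants silver-code (A7).
amber-key: reached.
silver-code: reached.
violet-badge would need gold-pass, green-code, and L11 (A6), but gold-pass is never granted.
C20: reached.
Reached: amber-key, silver-code, and C20 — 3 of the 4.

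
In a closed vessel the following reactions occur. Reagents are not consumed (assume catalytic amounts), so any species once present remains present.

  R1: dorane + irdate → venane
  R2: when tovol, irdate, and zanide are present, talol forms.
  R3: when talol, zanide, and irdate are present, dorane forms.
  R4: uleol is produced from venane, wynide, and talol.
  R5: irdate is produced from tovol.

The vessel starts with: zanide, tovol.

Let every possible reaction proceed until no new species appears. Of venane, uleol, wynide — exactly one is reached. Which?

venane

tovol present → irdate forms (R5).
tovol, irdate, and zanide present → talol forms (R2).
talol, zanide, and irdate present → dorane forms (R3).
dorane and irdate present → venane forms (R1).
No rule produces wynide, and it is not given. uleol would need venane, wynide, and talol (R4), but wynide never forms.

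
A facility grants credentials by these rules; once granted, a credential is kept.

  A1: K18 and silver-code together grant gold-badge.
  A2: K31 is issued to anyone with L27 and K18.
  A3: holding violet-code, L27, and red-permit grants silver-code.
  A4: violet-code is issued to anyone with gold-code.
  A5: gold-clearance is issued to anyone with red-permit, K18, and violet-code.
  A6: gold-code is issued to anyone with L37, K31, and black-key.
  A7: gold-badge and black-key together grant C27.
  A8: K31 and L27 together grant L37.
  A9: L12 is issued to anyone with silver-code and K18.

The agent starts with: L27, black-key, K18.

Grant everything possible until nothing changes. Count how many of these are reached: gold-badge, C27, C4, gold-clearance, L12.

0

gold-badge would need K18 and silver-code (A1), but silver-code is never granted.
C27 would need gold-badge and black-key (A7), but gold-badge is never granted.
No rule produces C4, and it is not given.
gold-clearance would need red-permit, K18, and violet-code (A5), but red-permit is never granted.
L12 would need silver-code and K18 (A9), but silver-code is never granted.
None of the 5 are reached.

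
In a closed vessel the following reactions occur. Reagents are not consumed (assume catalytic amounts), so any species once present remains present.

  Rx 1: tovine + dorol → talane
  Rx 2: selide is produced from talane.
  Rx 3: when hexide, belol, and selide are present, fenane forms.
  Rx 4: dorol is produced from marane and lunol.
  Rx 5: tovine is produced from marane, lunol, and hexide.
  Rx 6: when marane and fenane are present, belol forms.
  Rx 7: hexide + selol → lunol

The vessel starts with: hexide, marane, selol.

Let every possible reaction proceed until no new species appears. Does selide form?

hexide and selol present → lunol forms (Rx 7).
marane and lunol present → dorol forms (Rx 4).
marane, lunol, and hexide present → tovine forms (Rx 5).
tovine and dorol present → talane forms (Rx 1).
talane present → selide forms (Rx 2).

Yes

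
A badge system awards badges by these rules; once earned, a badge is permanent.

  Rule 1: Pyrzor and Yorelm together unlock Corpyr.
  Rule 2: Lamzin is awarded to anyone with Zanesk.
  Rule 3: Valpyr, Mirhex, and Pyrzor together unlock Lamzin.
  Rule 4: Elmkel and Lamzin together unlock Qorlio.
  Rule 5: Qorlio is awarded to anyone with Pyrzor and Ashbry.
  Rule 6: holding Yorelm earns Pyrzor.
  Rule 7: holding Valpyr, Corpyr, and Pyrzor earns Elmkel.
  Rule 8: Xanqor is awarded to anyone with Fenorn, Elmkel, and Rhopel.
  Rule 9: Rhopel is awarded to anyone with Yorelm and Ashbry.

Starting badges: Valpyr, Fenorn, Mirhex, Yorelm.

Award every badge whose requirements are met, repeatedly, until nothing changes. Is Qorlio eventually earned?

Yes

With Yorelm, Pyrzor is earned (Rule 6).
With Valpyr, Mirhex, and Pyrzor, Lamzin is earned (Rule 3).
With Pyrzor and Yorelm, Corpyr is earned (Rule 1).
With Valpyr, Corpyr, and Pyrzor, Elmkel is earned (Rule 7).
With Elmkel and Lamzin, Qorlio is earned (Rule 4).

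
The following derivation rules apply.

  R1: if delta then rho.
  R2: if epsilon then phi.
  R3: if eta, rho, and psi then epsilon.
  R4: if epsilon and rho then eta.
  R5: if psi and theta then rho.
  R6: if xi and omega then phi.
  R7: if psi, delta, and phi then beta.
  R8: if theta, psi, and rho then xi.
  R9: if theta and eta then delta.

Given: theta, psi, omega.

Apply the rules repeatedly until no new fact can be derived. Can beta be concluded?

beta would need psi, delta, and phi (R7), but delta is never established.

No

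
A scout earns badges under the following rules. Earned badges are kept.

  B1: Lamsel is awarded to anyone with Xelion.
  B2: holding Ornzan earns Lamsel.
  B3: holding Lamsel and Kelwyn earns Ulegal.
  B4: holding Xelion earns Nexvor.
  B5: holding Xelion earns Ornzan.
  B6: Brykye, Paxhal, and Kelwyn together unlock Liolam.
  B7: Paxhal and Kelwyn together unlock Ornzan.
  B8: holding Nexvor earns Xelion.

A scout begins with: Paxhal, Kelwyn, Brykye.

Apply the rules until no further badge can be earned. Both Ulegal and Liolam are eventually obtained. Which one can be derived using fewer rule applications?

Liolam

Liolam: With Brykye, Paxhal, and Kelwyn, Liolam is earned (B6). [1 rule application]
Ulegal: With Paxhal and Kelwyn, Ornzan is earned (B7). With Ornzan, Lamsel is earned (B2). With Lamsel and Kelwyn, Ulegal is earned (B3). [3 rule applications]
Liolam needs fewer.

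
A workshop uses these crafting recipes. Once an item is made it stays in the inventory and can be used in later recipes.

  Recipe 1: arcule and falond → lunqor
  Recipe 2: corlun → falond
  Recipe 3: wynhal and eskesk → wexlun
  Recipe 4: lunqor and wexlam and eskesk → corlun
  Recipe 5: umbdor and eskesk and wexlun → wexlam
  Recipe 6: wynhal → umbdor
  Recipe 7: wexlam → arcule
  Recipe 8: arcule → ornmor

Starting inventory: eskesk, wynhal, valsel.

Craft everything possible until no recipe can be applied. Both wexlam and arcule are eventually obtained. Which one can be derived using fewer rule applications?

wexlam: Using Recipe 3, wynhal and eskesk make wexlun. Using Recipe 6, wynhal makes umbdor. Using Recipe 5, umbdor, eskesk, and wexlun make wexlam. [3 rule applications]
arcule: Using Recipe 3, wynhal and eskesk make wexlun. wynhal → umbdor (Recipe 6). Using Recipe 5, umbdor, eskesk, and wexlun make wexlam. wexlam → arcule (Recipe 7). [4 rule applications]
wexlam needs fewer.

wexlam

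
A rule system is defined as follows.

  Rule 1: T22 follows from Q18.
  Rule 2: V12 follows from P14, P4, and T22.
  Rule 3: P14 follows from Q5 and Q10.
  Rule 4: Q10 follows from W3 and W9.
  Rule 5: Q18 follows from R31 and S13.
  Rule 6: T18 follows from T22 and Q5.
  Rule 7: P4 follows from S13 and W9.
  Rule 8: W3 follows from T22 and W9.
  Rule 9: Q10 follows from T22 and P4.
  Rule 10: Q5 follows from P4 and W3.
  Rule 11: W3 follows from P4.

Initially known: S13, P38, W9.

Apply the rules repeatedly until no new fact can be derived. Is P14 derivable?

Yes

From S13 and W9, Rule 7 gives P4.
P4 holds, so W3 follows (Rule 11).
P4 and W3 hold, so Q5 follows (Rule 10).
From W3 and W9, Rule 4 gives Q10.
From Q5 and Q10, Rule 3 gives P14.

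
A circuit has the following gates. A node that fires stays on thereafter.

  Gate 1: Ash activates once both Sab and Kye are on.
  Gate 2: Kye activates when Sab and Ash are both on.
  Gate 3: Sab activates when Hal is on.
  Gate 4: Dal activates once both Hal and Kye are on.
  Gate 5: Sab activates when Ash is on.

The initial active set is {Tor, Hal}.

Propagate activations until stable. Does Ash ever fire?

Ash would need Sab and Kye (Gate 1), but Kye never turns on.

No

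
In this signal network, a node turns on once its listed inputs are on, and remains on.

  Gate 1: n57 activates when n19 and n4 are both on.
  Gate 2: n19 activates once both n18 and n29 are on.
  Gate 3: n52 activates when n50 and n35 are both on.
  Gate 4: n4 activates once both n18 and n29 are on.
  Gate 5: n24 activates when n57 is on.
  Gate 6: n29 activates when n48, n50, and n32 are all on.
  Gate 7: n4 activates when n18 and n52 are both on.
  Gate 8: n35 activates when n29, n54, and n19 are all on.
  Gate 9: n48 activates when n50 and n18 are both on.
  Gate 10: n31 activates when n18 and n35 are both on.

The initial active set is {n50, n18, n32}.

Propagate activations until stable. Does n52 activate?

No

n52 would need n50 and n35 (Gate 3), but n35 never turns on.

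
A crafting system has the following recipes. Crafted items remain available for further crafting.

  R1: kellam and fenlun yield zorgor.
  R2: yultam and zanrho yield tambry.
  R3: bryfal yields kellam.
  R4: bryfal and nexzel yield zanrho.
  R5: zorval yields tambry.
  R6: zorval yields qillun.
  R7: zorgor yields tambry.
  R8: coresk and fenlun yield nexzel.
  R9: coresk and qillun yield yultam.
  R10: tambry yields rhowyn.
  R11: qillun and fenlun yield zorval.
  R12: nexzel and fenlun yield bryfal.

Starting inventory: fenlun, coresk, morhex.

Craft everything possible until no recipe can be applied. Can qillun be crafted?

No

qillun would need zorval (R6), but zorval is never obtained.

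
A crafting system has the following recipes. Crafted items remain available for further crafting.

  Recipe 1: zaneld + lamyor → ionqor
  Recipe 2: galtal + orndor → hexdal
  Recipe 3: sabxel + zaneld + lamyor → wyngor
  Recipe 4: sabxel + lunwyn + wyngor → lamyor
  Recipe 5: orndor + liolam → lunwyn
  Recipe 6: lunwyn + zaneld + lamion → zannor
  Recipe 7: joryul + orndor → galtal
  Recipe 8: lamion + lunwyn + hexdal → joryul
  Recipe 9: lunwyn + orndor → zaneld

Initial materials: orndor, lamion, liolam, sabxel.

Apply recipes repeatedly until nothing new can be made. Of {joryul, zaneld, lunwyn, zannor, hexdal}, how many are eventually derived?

Using Recipe 5, orndor and liolam make lunwyn.
Using Recipe 9, lunwyn and orndor make zaneld.
lunwyn + zaneld + lamion → zannor (Recipe 6).
joryul would need lamion, lunwyn, and hexdal (Recipe 8), but hexdal is never obtained.
zaneld: reached.
lunwyn: reached.
zannor: reached.
hexdal would need galtal and orndor (Recipe 2), but galtal is never obtained.
Reached: zaneld, lunwyn, and zannor — 3 of the 5.

3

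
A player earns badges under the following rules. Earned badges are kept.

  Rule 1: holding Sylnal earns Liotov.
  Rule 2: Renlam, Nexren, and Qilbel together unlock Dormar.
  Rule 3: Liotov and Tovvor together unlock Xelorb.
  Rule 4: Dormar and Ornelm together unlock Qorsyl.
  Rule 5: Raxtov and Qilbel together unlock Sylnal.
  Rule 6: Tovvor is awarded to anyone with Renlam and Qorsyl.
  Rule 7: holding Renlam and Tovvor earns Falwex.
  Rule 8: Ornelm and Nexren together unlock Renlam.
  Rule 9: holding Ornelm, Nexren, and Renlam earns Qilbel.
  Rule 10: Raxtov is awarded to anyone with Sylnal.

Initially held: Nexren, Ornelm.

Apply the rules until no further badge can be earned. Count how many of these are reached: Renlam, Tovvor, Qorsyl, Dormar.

4

With Ornelm and Nexren, Renlam is earned (Rule 8).
With Ornelm, Nexren, and Renlam, Qilbel is earned (Rule 9).
With Renlam, Nexren, and Qilbel, Dormar is earned (Rule 2).
With Dormar and Ornelm, Qorsyl is earned (Rule 4).
With Renlam and Qorsyl, Tovvor is earned (Rule 6).
Renlam: reached.
Tovvor: reached.
Qorsyl: reached.
Dormar: reached.
All 4 are reached.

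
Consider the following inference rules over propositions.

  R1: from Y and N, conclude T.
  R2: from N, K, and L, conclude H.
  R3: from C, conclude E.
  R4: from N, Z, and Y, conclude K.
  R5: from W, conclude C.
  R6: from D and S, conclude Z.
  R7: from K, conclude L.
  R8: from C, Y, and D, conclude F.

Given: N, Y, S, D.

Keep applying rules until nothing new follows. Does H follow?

From D and S, R6 gives Z.
From N, Z, and Y, R4 gives K.
From K, R7 gives L.
From N, K, and L, R2 gives H.

Yes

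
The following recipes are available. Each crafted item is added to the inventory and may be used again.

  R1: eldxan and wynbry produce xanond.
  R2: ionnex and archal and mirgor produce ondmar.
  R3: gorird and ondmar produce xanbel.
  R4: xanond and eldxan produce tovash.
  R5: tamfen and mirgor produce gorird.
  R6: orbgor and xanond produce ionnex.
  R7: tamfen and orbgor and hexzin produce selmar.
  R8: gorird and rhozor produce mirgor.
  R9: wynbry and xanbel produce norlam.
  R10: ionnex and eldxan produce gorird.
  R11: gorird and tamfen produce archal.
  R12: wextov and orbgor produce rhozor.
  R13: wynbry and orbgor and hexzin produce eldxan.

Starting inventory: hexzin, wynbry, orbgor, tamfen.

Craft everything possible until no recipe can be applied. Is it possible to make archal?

Yes

wynbry and orbgor and hexzin → eldxan (R13).
eldxan and wynbry → xanond (R1).
Using R6, orbgor and xanond make ionnex.
Using R10, ionnex and eldxan make gorird.
Using R11, gorird and tamfen make archal.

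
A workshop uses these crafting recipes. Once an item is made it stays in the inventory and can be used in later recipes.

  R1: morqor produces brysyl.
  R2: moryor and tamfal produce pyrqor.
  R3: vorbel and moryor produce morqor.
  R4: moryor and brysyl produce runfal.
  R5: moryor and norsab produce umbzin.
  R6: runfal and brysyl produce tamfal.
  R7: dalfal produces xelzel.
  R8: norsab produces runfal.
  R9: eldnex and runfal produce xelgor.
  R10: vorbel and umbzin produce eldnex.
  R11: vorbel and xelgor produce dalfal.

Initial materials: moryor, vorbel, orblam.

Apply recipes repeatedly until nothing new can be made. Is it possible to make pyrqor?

Yes

vorbel and moryor → morqor (R3).
morqor → brysyl (R1).
Using R4, moryor and brysyl make runfal.
Using R6, runfal and brysyl make tamfal.
Using R2, moryor and tamfal make pyrqor.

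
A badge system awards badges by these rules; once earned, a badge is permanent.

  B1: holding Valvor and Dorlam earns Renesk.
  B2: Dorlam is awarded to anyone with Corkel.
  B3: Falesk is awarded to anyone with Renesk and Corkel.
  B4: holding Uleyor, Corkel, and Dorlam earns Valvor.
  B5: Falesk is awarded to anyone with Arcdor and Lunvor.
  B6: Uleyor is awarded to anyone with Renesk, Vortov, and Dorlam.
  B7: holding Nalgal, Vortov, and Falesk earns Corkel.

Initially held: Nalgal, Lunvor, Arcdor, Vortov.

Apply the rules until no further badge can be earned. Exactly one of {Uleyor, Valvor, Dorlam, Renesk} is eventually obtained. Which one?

Dorlam

With Arcdor and Lunvor, Falesk is earned (B5).
With Nalgal, Vortov, and Falesk, Corkel is earned (B7).
With Corkel, Dorlam is earned (B2).
Uleyor would need Renesk, Vortov, and Dorlam (B6), but Renesk is never earned. Valvor would need Uleyor, Corkel, and Dorlam (B4), but Uleyor is never earned. Renesk would need Valvor and Dorlam (B1), but Valvor is never earned.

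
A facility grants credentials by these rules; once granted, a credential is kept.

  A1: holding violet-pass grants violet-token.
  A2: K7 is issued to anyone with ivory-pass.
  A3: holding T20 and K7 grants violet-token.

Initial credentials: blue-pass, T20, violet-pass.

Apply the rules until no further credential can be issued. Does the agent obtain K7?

K7 would need ivory-pass (A2), but ivory-pass is never granted.

No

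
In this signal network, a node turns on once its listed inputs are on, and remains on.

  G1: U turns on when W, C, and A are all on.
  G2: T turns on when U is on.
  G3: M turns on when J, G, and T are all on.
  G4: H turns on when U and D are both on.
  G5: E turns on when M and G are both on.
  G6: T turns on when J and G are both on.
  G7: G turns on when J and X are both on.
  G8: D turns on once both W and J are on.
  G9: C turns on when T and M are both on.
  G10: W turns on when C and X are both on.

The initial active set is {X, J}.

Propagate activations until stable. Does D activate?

Yes

J and X are on, so G turns on (G7).
G6: J and G on → T on.
G3: J, G, and T on → M on.
T and M are on, so C turns on (G9).
G10: C and X on → W on.
W and J are on, so D turns on (G8).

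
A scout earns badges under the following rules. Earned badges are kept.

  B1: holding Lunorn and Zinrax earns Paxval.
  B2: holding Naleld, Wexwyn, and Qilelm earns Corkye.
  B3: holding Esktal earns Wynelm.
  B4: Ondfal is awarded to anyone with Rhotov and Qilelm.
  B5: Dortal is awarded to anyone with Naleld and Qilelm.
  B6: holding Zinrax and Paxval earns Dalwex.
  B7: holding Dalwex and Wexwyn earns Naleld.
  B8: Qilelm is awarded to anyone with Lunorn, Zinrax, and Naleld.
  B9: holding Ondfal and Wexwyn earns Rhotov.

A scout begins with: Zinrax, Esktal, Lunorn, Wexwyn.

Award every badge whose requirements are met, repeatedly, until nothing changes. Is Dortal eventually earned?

With Lunorn and Zinrax, Paxval is earned (B1).
With Zinrax and Paxval, Dalwex is earned (B6).
With Dalwex and Wexwyn, Naleld is earned (B7).
With Lunorn, Zinrax, and Naleld, Qilelm is earned (B8).
With Naleld and Qilelm, Dortal is earned (B5).

Yes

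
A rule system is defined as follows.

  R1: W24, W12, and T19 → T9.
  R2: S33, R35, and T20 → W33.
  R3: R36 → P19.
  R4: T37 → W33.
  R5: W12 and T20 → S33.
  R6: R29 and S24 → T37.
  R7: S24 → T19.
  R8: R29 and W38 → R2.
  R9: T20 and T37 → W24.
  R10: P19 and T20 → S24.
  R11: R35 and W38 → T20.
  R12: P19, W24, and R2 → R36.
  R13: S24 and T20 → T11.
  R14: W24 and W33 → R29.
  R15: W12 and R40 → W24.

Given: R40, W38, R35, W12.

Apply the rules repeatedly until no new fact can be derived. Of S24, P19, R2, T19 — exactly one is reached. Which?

R2

R35 and W38 hold, so T20 follows (R11).
From W12 and R40, R15 gives W24.
From W12 and T20, R5 gives S33.
S33, R35, and T20 hold, so W33 follows (R2).
From W24 and W33, R14 gives R29.
From R29 and W38, R8 gives R2.
T19 would need S24 (R7), but S24 is never established. P19 would need R36 (R3), but R36 is never established. S24 would need P19 and T20 (R10), but P19 is never established.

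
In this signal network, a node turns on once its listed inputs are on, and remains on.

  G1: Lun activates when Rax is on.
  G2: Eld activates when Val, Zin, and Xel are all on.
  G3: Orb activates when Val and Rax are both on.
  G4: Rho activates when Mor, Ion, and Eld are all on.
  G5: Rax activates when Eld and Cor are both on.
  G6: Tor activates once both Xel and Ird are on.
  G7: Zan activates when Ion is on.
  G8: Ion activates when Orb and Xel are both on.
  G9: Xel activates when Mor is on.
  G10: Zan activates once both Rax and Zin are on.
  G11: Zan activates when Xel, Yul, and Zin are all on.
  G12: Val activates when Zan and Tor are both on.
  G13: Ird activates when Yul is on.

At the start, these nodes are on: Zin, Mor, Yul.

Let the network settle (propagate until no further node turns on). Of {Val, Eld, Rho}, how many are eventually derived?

2

Mor is on, so Xel activates (G9).
Yul is on, so Ird activates (G13).
Xel, Yul, and Zin are on, so Zan activates (G11).
G6: Xel and Ird on → Tor on.
G12: Zan and Tor on → Val on.
G2: Val, Zin, and Xel on → Eld on.
Val: reached.
Eld: reached.
Rho would need Mor, Ion, and Eld (G4), but Ion never turns on.
Reached: Val and Eld — 2 of the 3.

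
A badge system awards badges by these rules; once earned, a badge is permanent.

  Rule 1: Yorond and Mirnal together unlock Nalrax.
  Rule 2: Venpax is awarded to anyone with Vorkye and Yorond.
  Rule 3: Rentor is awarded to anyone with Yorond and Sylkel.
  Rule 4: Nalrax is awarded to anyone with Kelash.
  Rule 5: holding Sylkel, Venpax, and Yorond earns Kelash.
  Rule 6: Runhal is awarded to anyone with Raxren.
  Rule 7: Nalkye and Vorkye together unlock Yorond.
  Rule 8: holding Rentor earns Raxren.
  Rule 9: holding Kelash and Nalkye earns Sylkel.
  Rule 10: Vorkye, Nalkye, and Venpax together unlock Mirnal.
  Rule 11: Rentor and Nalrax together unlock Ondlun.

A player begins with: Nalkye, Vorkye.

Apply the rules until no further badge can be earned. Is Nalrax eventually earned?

With Nalkye and Vorkye, Yorond is earned (Rule 7).
With Vorkye and Yorond, Venpax is earned (Rule 2).
With Vorkye, Nalkye, and Venpax, Mirnal is earned (Rule 10).
With Yorond and Mirnal, Nalrax is earned (Rule 1).

Yes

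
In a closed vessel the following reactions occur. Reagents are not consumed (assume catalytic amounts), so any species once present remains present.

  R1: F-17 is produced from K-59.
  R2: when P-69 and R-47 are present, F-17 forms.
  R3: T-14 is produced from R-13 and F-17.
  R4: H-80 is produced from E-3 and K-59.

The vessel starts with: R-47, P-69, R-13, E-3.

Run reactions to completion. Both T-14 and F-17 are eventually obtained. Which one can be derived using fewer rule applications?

F-17: P-69 and R-47 present → F-17 forms (R2). [1 rule application]
T-14: P-69 and R-47 present → F-17 forms (R2). R-13 and F-17 present → T-14 forms (R3). [2 rule applications]
F-17 needs fewer.

F-17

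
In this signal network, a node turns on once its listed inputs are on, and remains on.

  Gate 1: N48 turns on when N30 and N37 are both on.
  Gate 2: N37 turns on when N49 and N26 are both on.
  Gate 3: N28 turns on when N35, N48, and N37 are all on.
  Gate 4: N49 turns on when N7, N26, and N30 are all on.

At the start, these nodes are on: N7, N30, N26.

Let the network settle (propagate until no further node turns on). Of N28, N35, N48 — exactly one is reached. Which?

Gate 4: N7, N26, and N30 on → N49 on.
N49 and N26 are on, so N37 turns on (Gate 2).
N30 and N37 are on, so N48 turns on (Gate 1).
No rule produces N35, and it is not given. N28 would need N35, N48, and N37 (Gate 3), but N35 never turns on.

N48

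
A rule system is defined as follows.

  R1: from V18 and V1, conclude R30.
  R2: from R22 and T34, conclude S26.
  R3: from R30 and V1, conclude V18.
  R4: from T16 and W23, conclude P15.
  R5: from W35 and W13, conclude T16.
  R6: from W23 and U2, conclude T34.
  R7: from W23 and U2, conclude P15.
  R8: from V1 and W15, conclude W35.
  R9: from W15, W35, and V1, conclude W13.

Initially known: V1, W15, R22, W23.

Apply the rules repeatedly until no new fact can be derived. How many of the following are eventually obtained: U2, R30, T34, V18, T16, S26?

From V1 and W15, R8 gives W35.
W15, W35, and V1 hold, so W13 follows (R9).
W35 and W13 hold, so T16 follows (R5).
No rule produces U2, and it is not given.
R30 would need V18 and V1 (R1), but V18 is never established.
T34 would need W23 and U2 (R6), but U2 is never established.
V18 would need R30 and V1 (R3), but R30 is never established.
T16: reached.
S26 would need R22 and T34 (R2), but T34 is never established.
Reached: T16 — 1 of the 6.

1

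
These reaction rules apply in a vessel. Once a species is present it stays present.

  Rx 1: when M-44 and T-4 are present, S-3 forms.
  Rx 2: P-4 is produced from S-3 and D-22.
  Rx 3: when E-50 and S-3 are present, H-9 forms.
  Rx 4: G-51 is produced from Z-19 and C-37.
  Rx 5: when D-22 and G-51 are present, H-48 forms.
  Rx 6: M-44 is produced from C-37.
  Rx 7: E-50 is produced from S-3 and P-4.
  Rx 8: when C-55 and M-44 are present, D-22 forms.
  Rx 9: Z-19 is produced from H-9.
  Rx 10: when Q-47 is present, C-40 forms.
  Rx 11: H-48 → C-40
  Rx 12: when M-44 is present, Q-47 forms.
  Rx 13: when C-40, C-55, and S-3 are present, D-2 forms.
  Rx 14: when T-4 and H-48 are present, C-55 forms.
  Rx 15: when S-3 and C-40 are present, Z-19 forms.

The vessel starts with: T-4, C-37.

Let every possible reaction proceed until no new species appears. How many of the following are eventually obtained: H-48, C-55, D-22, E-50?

H-48 would need D-22 and G-51 (Rx 5), but D-22 never forms.
C-55 would need T-4 and H-48 (Rx 14), but H-48 never forms.
D-22 would need C-55 and M-44 (Rx 8), but C-55 never forms.
E-50 would need S-3 and P-4 (Rx 7), but P-4 never forms.
None of the 4 are reached.

0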